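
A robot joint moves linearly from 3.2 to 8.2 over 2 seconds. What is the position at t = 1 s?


s = t/T = 1/2 = 0.5
p(t) = p0 + (pf-p0)*s
= 3.2 + (8.2 - 3.2) * 0.5
= 5.7


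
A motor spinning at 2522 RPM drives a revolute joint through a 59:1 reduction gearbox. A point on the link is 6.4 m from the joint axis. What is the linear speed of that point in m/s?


omega_motor = 2522 * 2*pi/60 = 264.1032 rad/s
omega_joint = omega_motor / 59 = 4.4763 rad/s
v = omega_joint * r = 4.4763 * 6.4
= 28.6485 m/s


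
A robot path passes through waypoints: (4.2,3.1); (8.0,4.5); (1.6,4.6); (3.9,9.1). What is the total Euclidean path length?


Segment lengths:
  seg1 = sqrt((3.8)^2 + (1.4)^2) = 4.0497
  seg2 = sqrt((-6.4)^2 + (0.1)^2) = 6.4008
  seg3 = sqrt((2.3)^2 + (4.5)^2) = 5.0537
Total = 15.5042


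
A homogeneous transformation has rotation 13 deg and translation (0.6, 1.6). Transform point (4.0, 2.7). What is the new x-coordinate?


x' = cos(theta)*px - sin(theta)*py + tx
= 0.9744*4.0 - 0.225*2.7 + 0.6
= 3.8901


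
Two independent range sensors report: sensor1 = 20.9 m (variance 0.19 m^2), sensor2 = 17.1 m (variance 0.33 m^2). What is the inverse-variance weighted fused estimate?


w1 = (1/var1) / (1/var1 + 1/var2)
   = 5.2632 / (5.2632 + 3.0303) = 0.6346
w2 = 1 - w1 = 0.3654
fused = w1*s1 + w2*s2 = 13.2635 + 6.2481
= 19.5115 m


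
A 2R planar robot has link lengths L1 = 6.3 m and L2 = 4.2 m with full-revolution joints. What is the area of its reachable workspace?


r_max = L1 + L2 = 10.5 m
r_min = |L1 - L2| = 2.1 m
Area = pi*(r_max^2 - r_min^2)
= pi*(110.25 - 4.41)
= pi * 105.84
= 332.5062 m^2


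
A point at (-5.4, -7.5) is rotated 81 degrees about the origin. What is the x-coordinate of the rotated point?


x' = x*cos(theta) - y*sin(theta)
cos(81 deg) = 0.1564, sin(81 deg) = 0.9877
x' = -5.4 * 0.1564 - -7.5 * 0.9877
= -0.8447 - -7.4077
= 6.5629


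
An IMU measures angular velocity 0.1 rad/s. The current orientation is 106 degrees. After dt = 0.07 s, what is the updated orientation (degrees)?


delta_theta = w * dt = 0.1 * 0.07 = 0.007 rad
= 0.4011 deg
theta_new = 106 + 0.4011 = 106.4011 deg


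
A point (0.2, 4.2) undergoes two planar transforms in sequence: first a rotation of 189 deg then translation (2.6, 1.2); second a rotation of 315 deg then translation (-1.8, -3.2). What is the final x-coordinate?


After transform 1:
x1 = cos(189)*0.2 - sin(189)*4.2 + 2.6 = 3.0595
y1 = sin(189)*0.2 + cos(189)*4.2 + 1.2 = -2.9796
After transform 2:
x2 = cos(315)*3.0595 - sin(315)*-2.9796 + -1.8
= -1.7435


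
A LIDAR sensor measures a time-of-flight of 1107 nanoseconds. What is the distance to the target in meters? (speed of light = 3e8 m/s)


tof = 1107 ns = 1.107e-06 s
dist = c * tof / 2
= 3e8 * 1.107e-06 / 2
= 166.05 m


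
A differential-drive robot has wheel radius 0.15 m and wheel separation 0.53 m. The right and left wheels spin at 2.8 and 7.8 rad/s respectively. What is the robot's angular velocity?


vR = r*wR = 0.15*2.8 = 0.42 m/s
vL = r*wL = 0.15*7.8 = 1.17 m/s
v = (vR+vL)/2 = 0.795 m/s
omega = (vR-vL)/L = -1.4151 rad/s
angular velocity = -1.4151 rad/s


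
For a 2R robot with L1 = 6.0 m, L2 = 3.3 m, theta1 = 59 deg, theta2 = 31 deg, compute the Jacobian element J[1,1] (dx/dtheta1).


J[1,1] = -L1*sin(t1) - L2*sin(t1+t2)
= -6.0*sin(59) - 3.3*sin(90)
= -8.443


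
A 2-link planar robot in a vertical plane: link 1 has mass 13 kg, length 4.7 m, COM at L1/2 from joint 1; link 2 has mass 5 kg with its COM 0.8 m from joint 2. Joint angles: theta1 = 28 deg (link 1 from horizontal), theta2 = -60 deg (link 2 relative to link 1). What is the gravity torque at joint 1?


Horizontal distance from joint 1 to link-1 COM:
  x_c1 = (L1/2)*cos(t1) = 2.35 * 0.8829 = 2.0749 m
Horizontal distance from joint 1 to link-2 COM:
  x_c2 = L1*cos(t1) + Lc2*cos(t1+t2)
       = 4.7*0.8829 + 0.8*0.848 = 4.8283 m
tau1 = m1*g*x_c1 + m2*g*x_c2
     = 13*9.81*2.0749 + 5*9.81*4.8283
     = 264.6154 + 236.8277
     = 501.4432 Nm


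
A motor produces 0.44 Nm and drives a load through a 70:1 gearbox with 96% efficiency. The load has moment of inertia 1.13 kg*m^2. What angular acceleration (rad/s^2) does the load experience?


tau_out = tau_motor * N * eta
= 0.44 * 70 * 0.96 = 29.568 Nm
alpha = tau_out / I = 29.568 / 1.13
= 26.1664 rad/s^2


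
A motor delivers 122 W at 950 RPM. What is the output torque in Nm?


omega = 950 * 2*pi/60 = 99.4838 rad/s
tau = P / omega = 122 / 99.4838
= 1.2263 Nm


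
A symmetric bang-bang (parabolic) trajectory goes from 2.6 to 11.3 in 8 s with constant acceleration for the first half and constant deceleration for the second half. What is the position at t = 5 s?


Symmetric rest-to-rest: each phase covers (pf-p0)/2 in time T/2. 0.5*a*(T/2)^2 = (pf-p0)/2 => a = 4*(pf-p0)/T^2
a = 4*(11.3-2.6)/8^2 = 0.5438
t = 5 is in the deceleration phase (t > T/2).
p = pf - 0.5*a*(T-t)^2 = 11.3 - 0.5*0.5438*3^2
= 8.8531


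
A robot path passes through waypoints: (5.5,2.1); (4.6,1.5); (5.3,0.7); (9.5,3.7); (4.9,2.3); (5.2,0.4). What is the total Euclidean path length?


Segment lengths:
  seg1 = sqrt((-0.9)^2 + (-0.6)^2) = 1.0817
  seg2 = sqrt((0.7)^2 + (-0.8)^2) = 1.063
  seg3 = sqrt((4.2)^2 + (3.0)^2) = 5.1614
  seg4 = sqrt((-4.6)^2 + (-1.4)^2) = 4.8083
  seg5 = sqrt((0.3)^2 + (-1.9)^2) = 1.9235
Total = 14.0379


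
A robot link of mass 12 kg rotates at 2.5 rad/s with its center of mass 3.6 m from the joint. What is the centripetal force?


F = m * omega^2 * r
= 12 * 2.5^2 * 3.6
= 12 * 6.25 * 3.6
= 270.0 N


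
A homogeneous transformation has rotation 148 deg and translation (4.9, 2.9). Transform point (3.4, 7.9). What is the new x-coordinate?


x' = cos(theta)*px - sin(theta)*py + tx
= -0.848*3.4 - 0.5299*7.9 + 4.9
= -2.1697


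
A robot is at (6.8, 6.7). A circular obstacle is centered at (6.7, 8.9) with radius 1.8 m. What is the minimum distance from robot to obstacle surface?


center_dist = sqrt((6.8-6.7)^2 + (6.7-8.9)^2)
= sqrt(0.01 + 4.84)
= 2.2023
min_dist = center_dist - radius = 2.2023 - 1.8 = 0.4023 m


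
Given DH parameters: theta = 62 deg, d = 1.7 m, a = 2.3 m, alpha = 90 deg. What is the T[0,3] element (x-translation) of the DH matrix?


T[0,3] = a * cos(theta)
= 2.3 * cos(62 deg)
= 2.3 * 0.4695
= 1.0798


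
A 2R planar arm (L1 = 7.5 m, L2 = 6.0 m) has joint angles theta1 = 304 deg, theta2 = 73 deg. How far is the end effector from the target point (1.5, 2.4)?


End effector via forward kinematics:
x = L1*cos(t1) + L2*cos(t1+t2) = 9.9318
y = L1*sin(t1) + L2*sin(t1+t2) = -4.4636
Distance to target:
d = sqrt((1.5 - 9.9318)^2 + (2.4 - -4.4636)^2)
= sqrt(71.0948 + 47.1083)
= 10.8721 m


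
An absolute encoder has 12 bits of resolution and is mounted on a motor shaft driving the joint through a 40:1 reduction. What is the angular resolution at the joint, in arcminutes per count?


counts = 2^12 = 4096
effective counts at joint = 4096 * 40 = 163840
resolution = 360*60 / 163840
= 0.1318 arcmin/count


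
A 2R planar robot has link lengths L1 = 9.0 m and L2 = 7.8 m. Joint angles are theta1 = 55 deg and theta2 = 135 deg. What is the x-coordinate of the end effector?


Convert angles to radians: theta1 = 0.9599, theta2 = 2.3562
x = L1*cos(theta1) + L2*cos(theta1+theta2)
x = 5.1622 + -7.6815
x = -2.5193


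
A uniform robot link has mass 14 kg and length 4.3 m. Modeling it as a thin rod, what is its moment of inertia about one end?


I = (1/3) * m * L^2
= (1/3) * 14 * 4.3^2
= 0.333333 * 14 * 18.49
= 86.2867 kg*m^2


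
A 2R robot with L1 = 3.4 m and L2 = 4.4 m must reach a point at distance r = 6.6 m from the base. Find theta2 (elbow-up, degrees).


cos(theta2) = (r^2 - L1^2 - L2^2) / (2*L1*L2)
cos(theta2) = (43.56 - 11.56 - 19.36) / 29.92
cos(theta2) = 0.42246
theta2 = 65.01 degrees


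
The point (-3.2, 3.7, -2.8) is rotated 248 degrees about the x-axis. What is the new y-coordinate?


Rotation about x-axis: y' = y*cos(theta) - z*sin(theta)
= 3.7 * -0.3746 - -2.8 * -0.9272
= -3.9822


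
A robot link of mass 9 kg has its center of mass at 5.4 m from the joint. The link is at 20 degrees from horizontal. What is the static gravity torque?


tau = m*g*L*cos(angle)
= 9 * 9.81 * 5.4 * cos(20 deg)
= 9 * 9.81 * 5.4 * 0.9397
= 448.0135 Nm


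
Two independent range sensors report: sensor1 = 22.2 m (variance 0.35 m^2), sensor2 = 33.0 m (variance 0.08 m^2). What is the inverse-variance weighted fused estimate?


w1 = (1/var1) / (1/var1 + 1/var2)
   = 2.8571 / (2.8571 + 12.5) = 0.186
w2 = 1 - w1 = 0.814
fused = w1*s1 + w2*s2 = 4.1302 + 26.8605
= 30.9907 m


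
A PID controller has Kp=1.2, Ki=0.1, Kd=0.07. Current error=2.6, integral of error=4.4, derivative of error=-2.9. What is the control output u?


u = Kp*e + Ki*int(e) + Kd*de/dt
= 1.2*2.6 + 0.1*4.4 + 0.07*(-2.9)
= 3.12 + 0.44 + -0.203
= 3.357


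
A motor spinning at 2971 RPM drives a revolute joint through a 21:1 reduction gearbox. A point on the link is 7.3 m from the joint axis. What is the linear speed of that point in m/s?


omega_motor = 2971 * 2*pi/60 = 311.1224 rad/s
omega_joint = omega_motor / 21 = 14.8154 rad/s
v = omega_joint * r = 14.8154 * 7.3
= 108.1521 m/s


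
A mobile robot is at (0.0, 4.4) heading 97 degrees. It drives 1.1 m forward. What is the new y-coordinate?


y_new = y0 + d*sin(theta)
= 4.4 + 1.1*sin(97)
= 4.4 + 1.0918
= 5.4918


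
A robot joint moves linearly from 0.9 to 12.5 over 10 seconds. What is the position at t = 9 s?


s = t/T = 9/10 = 0.9
p(t) = p0 + (pf-p0)*s
= 0.9 + (12.5 - 0.9) * 0.9
= 11.34


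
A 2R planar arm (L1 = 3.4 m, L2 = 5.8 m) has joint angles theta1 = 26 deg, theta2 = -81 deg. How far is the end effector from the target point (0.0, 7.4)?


End effector via forward kinematics:
x = L1*cos(t1) + L2*cos(t1+t2) = 6.3826
y = L1*sin(t1) + L2*sin(t1+t2) = -3.2606
Distance to target:
d = sqrt((0.0 - 6.3826)^2 + (7.4 - -3.2606)^2)
= sqrt(40.7381 + 113.6488)
= 12.4253 m


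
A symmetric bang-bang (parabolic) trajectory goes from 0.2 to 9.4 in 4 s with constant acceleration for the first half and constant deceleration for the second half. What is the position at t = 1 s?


Symmetric rest-to-rest: each phase covers (pf-p0)/2 in time T/2. 0.5*a*(T/2)^2 = (pf-p0)/2 => a = 4*(pf-p0)/T^2
a = 4*(9.4-0.2)/4^2 = 2.3
t = 1 is in the acceleration phase (t <= T/2).
p = p0 + 0.5*a*t^2 = 0.2 + 0.5*2.3*1^2
= 1.35


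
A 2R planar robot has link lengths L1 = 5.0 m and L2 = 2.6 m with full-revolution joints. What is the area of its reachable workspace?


r_max = L1 + L2 = 7.6 m
r_min = |L1 - L2| = 2.4 m
Area = pi*(r_max^2 - r_min^2)
= pi*(57.76 - 5.76)
= pi * 52.0
= 163.3628 m^2


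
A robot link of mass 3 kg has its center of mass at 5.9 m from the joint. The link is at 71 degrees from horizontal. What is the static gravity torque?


tau = m*g*L*cos(angle)
= 3 * 9.81 * 5.9 * cos(71 deg)
= 3 * 9.81 * 5.9 * 0.3256
= 56.5307 Nm


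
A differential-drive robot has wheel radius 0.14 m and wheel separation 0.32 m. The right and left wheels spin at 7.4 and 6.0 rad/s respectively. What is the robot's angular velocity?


vR = r*wR = 0.14*7.4 = 1.036 m/s
vL = r*wL = 0.14*6.0 = 0.84 m/s
v = (vR+vL)/2 = 0.938 m/s
omega = (vR-vL)/L = 0.6125 rad/s
angular velocity = 0.6125 rad/s


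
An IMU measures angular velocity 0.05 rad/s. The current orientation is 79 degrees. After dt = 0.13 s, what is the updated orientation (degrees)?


delta_theta = w * dt = 0.05 * 0.13 = 0.0065 rad
= 0.3724 deg
theta_new = 79 + 0.3724 = 79.3724 deg


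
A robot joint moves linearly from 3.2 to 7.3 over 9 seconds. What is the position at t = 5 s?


s = t/T = 5/9 = 0.5556
p(t) = p0 + (pf-p0)*s
= 3.2 + (7.3 - 3.2) * 0.5556
= 5.4778


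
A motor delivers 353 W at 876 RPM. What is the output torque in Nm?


omega = 876 * 2*pi/60 = 91.7345 rad/s
tau = P / omega = 353 / 91.7345
= 3.8481 Nm


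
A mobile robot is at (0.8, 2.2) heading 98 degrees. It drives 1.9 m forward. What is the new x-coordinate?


x_new = x0 + d*cos(theta)
= 0.8 + 1.9*cos(98)
= 0.8 + -0.2644
= 0.5356


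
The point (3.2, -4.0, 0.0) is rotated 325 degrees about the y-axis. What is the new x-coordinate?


Rotation about y-axis: x' = x*cos(theta) + z*sin(theta)
= 3.2 * 0.8192 + 0.0 * -0.5736
= 2.6213


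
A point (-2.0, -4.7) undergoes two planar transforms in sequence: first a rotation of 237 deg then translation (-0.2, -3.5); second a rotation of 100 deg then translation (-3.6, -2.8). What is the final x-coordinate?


After transform 1:
x1 = cos(237)*-2.0 - sin(237)*-4.7 + -0.2 = -3.0525
y1 = sin(237)*-2.0 + cos(237)*-4.7 + -3.5 = 0.7371
After transform 2:
x2 = cos(100)*-3.0525 - sin(100)*0.7371 + -3.6
= -3.7959


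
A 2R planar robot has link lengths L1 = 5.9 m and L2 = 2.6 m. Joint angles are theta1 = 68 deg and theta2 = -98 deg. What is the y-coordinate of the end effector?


Convert angles to radians: theta1 = 1.1868, theta2 = -1.7104
y = L1*sin(theta1) + L2*sin(theta1+theta2)
y = 5.4704 + -1.3
y = 4.1704


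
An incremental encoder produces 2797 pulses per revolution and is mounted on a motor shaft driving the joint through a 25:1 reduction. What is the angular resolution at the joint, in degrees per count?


counts per rev = 2797
effective counts at joint = 2797 * 25 = 69925
resolution = 360 / 69925
= 0.0051 deg/count


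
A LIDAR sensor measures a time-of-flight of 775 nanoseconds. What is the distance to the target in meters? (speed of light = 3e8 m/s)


tof = 775 ns = 7.75e-07 s
dist = c * tof / 2
= 3e8 * 7.75e-07 / 2
= 116.25 m


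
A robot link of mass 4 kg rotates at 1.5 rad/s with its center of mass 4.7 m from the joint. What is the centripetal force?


F = m * omega^2 * r
= 4 * 1.5^2 * 4.7
= 4 * 2.25 * 4.7
= 42.3 N


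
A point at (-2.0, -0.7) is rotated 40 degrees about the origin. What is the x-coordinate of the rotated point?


x' = x*cos(theta) - y*sin(theta)
cos(40 deg) = 0.766, sin(40 deg) = 0.6428
x' = -2.0 * 0.766 - -0.7 * 0.6428
= -1.5321 - -0.45
= -1.0821


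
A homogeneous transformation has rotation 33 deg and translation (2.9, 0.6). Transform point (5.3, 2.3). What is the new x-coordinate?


x' = cos(theta)*px - sin(theta)*py + tx
= 0.8387*5.3 - 0.5446*2.3 + 2.9
= 6.0923


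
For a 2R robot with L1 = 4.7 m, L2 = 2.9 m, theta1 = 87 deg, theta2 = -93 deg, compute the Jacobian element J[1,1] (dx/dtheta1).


J[1,1] = -L1*sin(t1) - L2*sin(t1+t2)
= -4.7*sin(87) - 2.9*sin(-6)
= -4.3904


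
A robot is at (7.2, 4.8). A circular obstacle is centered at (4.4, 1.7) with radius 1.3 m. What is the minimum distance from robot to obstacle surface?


center_dist = sqrt((7.2-4.4)^2 + (4.8-1.7)^2)
= sqrt(7.84 + 9.61)
= 4.1773
min_dist = center_dist - radius = 4.1773 - 1.3 = 2.8773 m


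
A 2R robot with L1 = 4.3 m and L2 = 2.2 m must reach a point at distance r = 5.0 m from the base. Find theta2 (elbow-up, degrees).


cos(theta2) = (r^2 - L1^2 - L2^2) / (2*L1*L2)
cos(theta2) = (25.0 - 18.49 - 4.84) / 18.92
cos(theta2) = 0.088266
theta2 = 84.9361 degrees


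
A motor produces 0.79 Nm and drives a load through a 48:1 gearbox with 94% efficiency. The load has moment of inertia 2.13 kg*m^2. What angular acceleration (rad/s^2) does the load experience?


tau_out = tau_motor * N * eta
= 0.79 * 48 * 0.94 = 35.6448 Nm
alpha = tau_out / I = 35.6448 / 2.13
= 16.7346 rad/s^2


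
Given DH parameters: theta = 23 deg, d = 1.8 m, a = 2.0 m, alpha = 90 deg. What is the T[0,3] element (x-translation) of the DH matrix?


T[0,3] = a * cos(theta)
= 2.0 * cos(23 deg)
= 2.0 * 0.9205
= 1.841


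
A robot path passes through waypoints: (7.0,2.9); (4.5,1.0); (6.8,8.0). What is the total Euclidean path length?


Segment lengths:
  seg1 = sqrt((-2.5)^2 + (-1.9)^2) = 3.1401
  seg2 = sqrt((2.3)^2 + (7.0)^2) = 7.3682
Total = 10.5082


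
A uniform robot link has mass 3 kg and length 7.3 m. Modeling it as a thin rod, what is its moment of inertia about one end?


I = (1/3) * m * L^2
= (1/3) * 3 * 7.3^2
= 0.333333 * 3 * 53.29
= 53.29 kg*m^2


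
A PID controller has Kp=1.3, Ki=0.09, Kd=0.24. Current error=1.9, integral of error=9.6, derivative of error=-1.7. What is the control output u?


u = Kp*e + Ki*int(e) + Kd*de/dt
= 1.3*1.9 + 0.09*9.6 + 0.24*(-1.7)
= 2.47 + 0.864 + -0.408
= 2.926


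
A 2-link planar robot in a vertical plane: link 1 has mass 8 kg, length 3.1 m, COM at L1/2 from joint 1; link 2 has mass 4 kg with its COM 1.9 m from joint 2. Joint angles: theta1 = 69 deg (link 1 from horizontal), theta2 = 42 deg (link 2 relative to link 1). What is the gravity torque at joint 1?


Horizontal distance from joint 1 to link-1 COM:
  x_c1 = (L1/2)*cos(t1) = 1.55 * 0.3584 = 0.5555 m
Horizontal distance from joint 1 to link-2 COM:
  x_c2 = L1*cos(t1) + Lc2*cos(t1+t2)
       = 3.1*0.3584 + 1.9*-0.3584 = 0.43 m
tau1 = m1*g*x_c1 + m2*g*x_c2
     = 8*9.81*0.5555 + 4*9.81*0.43
     = 43.5933 + 16.8748
     = 60.4681 Nm


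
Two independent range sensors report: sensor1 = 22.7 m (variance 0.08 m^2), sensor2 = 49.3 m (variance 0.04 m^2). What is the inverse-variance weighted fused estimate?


w1 = (1/var1) / (1/var1 + 1/var2)
   = 12.5 / (12.5 + 25.0) = 0.3333
w2 = 1 - w1 = 0.6667
fused = w1*s1 + w2*s2 = 7.5667 + 32.8667
= 40.4333 m


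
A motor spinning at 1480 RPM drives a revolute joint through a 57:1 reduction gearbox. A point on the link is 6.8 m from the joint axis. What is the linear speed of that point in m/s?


omega_motor = 1480 * 2*pi/60 = 154.9852 rad/s
omega_joint = omega_motor / 57 = 2.719 rad/s
v = omega_joint * r = 2.719 * 6.8
= 18.4895 m/s


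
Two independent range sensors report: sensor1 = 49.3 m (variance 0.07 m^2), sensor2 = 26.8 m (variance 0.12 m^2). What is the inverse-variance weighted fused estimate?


w1 = (1/var1) / (1/var1 + 1/var2)
   = 14.2857 / (14.2857 + 8.3333) = 0.6316
w2 = 1 - w1 = 0.3684
fused = w1*s1 + w2*s2 = 31.1368 + 9.8737
= 41.0105 m


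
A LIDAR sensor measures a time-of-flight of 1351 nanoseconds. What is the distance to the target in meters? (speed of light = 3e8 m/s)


tof = 1351 ns = 1.351e-06 s
dist = c * tof / 2
= 3e8 * 1.351e-06 / 2
= 202.65 m


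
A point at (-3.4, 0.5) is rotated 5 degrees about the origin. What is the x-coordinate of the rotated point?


x' = x*cos(theta) - y*sin(theta)
cos(5 deg) = 0.9962, sin(5 deg) = 0.0872
x' = -3.4 * 0.9962 - 0.5 * 0.0872
= -3.3871 - 0.0436
= -3.4306


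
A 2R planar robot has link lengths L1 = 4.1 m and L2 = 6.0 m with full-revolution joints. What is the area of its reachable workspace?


r_max = L1 + L2 = 10.1 m
r_min = |L1 - L2| = 1.9 m
Area = pi*(r_max^2 - r_min^2)
= pi*(102.01 - 3.61)
= pi * 98.4
= 309.1327 m^2


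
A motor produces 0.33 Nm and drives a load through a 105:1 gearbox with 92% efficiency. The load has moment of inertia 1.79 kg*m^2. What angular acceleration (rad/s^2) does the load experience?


tau_out = tau_motor * N * eta
= 0.33 * 105 * 0.92 = 31.878 Nm
alpha = tau_out / I = 31.878 / 1.79
= 17.8089 rad/s^2


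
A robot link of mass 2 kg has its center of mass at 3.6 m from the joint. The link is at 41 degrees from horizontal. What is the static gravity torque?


tau = m*g*L*cos(angle)
= 2 * 9.81 * 3.6 * cos(41 deg)
= 2 * 9.81 * 3.6 * 0.7547
= 53.3066 Nm


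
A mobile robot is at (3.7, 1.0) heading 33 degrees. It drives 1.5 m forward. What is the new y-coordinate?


y_new = y0 + d*sin(theta)
= 1.0 + 1.5*sin(33)
= 1.0 + 0.817
= 1.817


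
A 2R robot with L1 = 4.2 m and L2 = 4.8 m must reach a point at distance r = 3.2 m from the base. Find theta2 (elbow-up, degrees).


cos(theta2) = (r^2 - L1^2 - L2^2) / (2*L1*L2)
cos(theta2) = (10.24 - 17.64 - 23.04) / 40.32
cos(theta2) = -0.75496
theta2 = 139.0219 degrees


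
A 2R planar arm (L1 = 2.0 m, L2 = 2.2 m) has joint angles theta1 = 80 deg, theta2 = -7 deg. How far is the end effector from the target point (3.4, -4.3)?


End effector via forward kinematics:
x = L1*cos(t1) + L2*cos(t1+t2) = 0.9905
y = L1*sin(t1) + L2*sin(t1+t2) = 4.0735
Distance to target:
d = sqrt((3.4 - 0.9905)^2 + (-4.3 - 4.0735)^2)
= sqrt(5.8056 + 70.1153)
= 8.7133 m


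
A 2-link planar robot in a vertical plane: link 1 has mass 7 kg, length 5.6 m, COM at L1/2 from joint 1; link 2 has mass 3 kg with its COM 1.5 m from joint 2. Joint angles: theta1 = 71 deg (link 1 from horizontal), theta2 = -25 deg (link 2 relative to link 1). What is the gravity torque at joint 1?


Horizontal distance from joint 1 to link-1 COM:
  x_c1 = (L1/2)*cos(t1) = 2.8 * 0.3256 = 0.9116 m
Horizontal distance from joint 1 to link-2 COM:
  x_c2 = L1*cos(t1) + Lc2*cos(t1+t2)
       = 5.6*0.3256 + 1.5*0.6947 = 2.8652 m
tau1 = m1*g*x_c1 + m2*g*x_c2
     = 7*9.81*0.9116 + 3*9.81*2.8652
     = 62.5989 + 84.3219
     = 146.9209 Nm


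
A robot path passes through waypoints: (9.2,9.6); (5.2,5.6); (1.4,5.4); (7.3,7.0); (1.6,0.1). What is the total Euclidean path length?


Segment lengths:
  seg1 = sqrt((-4.0)^2 + (-4.0)^2) = 5.6569
  seg2 = sqrt((-3.8)^2 + (-0.2)^2) = 3.8053
  seg3 = sqrt((5.9)^2 + (1.6)^2) = 6.1131
  seg4 = sqrt((-5.7)^2 + (-6.9)^2) = 8.9499
Total = 24.5251


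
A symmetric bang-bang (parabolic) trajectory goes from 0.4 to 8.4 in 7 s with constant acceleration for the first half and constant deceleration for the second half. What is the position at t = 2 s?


Symmetric rest-to-rest: each phase covers (pf-p0)/2 in time T/2. 0.5*a*(T/2)^2 = (pf-p0)/2 => a = 4*(pf-p0)/T^2
a = 4*(8.4-0.4)/7^2 = 0.6531
t = 2 is in the acceleration phase (t <= T/2).
p = p0 + 0.5*a*t^2 = 0.4 + 0.5*0.6531*2^2
= 1.7061


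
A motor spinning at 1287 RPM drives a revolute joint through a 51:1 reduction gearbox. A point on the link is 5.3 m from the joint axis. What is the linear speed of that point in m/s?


omega_motor = 1287 * 2*pi/60 = 134.7743 rad/s
omega_joint = omega_motor / 51 = 2.6426 rad/s
v = omega_joint * r = 2.6426 * 5.3
= 14.006 m/s


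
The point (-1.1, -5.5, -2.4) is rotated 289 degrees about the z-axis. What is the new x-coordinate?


Rotation about z-axis: x' = x*cos(theta) - y*sin(theta)
= -1.1 * 0.3256 - -5.5 * -0.9455
= -5.5585


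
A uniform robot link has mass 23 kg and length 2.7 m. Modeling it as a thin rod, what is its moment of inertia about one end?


I = (1/3) * m * L^2
= (1/3) * 23 * 2.7^2
= 0.333333 * 23 * 7.29
= 55.89 kg*m^2


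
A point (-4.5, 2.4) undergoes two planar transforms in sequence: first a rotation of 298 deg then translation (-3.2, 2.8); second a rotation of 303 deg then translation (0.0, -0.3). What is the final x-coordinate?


After transform 1:
x1 = cos(298)*-4.5 - sin(298)*2.4 + -3.2 = -3.1935
y1 = sin(298)*-4.5 + cos(298)*2.4 + 2.8 = 7.9
After transform 2:
x2 = cos(303)*-3.1935 - sin(303)*7.9 + 0.0
= 4.8862


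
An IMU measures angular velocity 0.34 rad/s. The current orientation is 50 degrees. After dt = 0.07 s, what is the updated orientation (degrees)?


delta_theta = w * dt = 0.34 * 0.07 = 0.0238 rad
= 1.3636 deg
theta_new = 50 + 1.3636 = 51.3636 deg


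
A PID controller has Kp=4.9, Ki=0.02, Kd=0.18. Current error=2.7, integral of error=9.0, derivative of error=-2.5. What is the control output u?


u = Kp*e + Ki*int(e) + Kd*de/dt
= 4.9*2.7 + 0.02*9.0 + 0.18*(-2.5)
= 13.23 + 0.18 + -0.45
= 12.96


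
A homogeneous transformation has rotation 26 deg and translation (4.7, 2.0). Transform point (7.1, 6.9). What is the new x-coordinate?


x' = cos(theta)*px - sin(theta)*py + tx
= 0.8988*7.1 - 0.4384*6.9 + 4.7
= 8.0567


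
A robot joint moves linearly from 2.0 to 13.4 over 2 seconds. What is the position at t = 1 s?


s = t/T = 1/2 = 0.5
p(t) = p0 + (pf-p0)*s
= 2.0 + (13.4 - 2.0) * 0.5
= 7.7


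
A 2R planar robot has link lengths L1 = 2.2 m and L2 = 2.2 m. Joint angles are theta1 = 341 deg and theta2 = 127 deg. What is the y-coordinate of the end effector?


Convert angles to radians: theta1 = 5.9516, theta2 = 2.2166
y = L1*sin(theta1) + L2*sin(theta1+theta2)
y = -0.7162 + 2.0923
y = 1.3761


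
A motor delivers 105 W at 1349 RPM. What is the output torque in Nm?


omega = 1349 * 2*pi/60 = 141.2669 rad/s
tau = P / omega = 105 / 141.2669
= 0.7433 Nm


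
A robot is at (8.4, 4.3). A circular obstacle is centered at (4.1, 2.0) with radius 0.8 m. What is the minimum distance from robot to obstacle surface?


center_dist = sqrt((8.4-4.1)^2 + (4.3-2.0)^2)
= sqrt(18.49 + 5.29)
= 4.8765
min_dist = center_dist - radius = 4.8765 - 0.8 = 4.0765 m


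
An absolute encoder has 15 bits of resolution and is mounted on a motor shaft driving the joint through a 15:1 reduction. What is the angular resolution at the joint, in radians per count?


counts = 2^15 = 32768
effective counts at joint = 32768 * 15 = 491520
resolution = 2*pi / 491520
= 1.2783e-05 rad/count


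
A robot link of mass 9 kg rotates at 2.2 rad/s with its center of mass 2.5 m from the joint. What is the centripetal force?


F = m * omega^2 * r
= 9 * 2.2^2 * 2.5
= 9 * 4.84 * 2.5
= 108.9 N


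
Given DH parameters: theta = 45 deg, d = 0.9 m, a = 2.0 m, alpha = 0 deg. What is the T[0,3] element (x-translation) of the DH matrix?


T[0,3] = a * cos(theta)
= 2.0 * cos(45 deg)
= 2.0 * 0.7071
= 1.4142


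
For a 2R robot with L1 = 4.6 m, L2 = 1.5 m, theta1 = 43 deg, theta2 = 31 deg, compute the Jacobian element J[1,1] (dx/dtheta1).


J[1,1] = -L1*sin(t1) - L2*sin(t1+t2)
= -4.6*sin(43) - 1.5*sin(74)
= -4.5791


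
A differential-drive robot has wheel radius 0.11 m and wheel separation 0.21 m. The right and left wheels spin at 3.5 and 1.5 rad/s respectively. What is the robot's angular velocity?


vR = r*wR = 0.11*3.5 = 0.385 m/s
vL = r*wL = 0.11*1.5 = 0.165 m/s
v = (vR+vL)/2 = 0.275 m/s
omega = (vR-vL)/L = 1.0476 rad/s
angular velocity = 1.0476 rad/s


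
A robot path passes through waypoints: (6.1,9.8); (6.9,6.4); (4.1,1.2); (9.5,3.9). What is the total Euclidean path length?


Segment lengths:
  seg1 = sqrt((0.8)^2 + (-3.4)^2) = 3.4928
  seg2 = sqrt((-2.8)^2 + (-5.2)^2) = 5.9059
  seg3 = sqrt((5.4)^2 + (2.7)^2) = 6.0374
Total = 15.4362


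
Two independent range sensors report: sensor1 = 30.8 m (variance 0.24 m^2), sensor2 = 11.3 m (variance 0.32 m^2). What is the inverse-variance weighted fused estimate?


w1 = (1/var1) / (1/var1 + 1/var2)
   = 4.1667 / (4.1667 + 3.125) = 0.5714
w2 = 1 - w1 = 0.4286
fused = w1*s1 + w2*s2 = 17.6 + 4.8429
= 22.4429 m


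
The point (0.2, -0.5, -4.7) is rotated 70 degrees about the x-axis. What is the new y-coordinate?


Rotation about x-axis: y' = y*cos(theta) - z*sin(theta)
= -0.5 * 0.342 - -4.7 * 0.9397
= 4.2455


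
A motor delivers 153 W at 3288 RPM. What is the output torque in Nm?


omega = 3288 * 2*pi/60 = 344.3186 rad/s
tau = P / omega = 153 / 344.3186
= 0.4444 Nm


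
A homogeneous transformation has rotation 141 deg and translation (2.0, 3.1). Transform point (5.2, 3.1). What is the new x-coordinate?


x' = cos(theta)*px - sin(theta)*py + tx
= -0.7771*5.2 - 0.6293*3.1 + 2.0
= -3.9921


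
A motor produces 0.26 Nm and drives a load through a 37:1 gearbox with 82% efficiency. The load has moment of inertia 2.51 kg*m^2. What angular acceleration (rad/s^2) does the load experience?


tau_out = tau_motor * N * eta
= 0.26 * 37 * 0.82 = 7.8884 Nm
alpha = tau_out / I = 7.8884 / 2.51
= 3.1428 rad/s^2


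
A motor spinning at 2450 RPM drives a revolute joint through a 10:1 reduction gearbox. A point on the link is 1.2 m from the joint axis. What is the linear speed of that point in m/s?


omega_motor = 2450 * 2*pi/60 = 256.5634 rad/s
omega_joint = omega_motor / 10 = 25.6563 rad/s
v = omega_joint * r = 25.6563 * 1.2
= 30.7876 m/s


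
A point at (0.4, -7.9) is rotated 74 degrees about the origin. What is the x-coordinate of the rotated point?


x' = x*cos(theta) - y*sin(theta)
cos(74 deg) = 0.2756, sin(74 deg) = 0.9613
x' = 0.4 * 0.2756 - -7.9 * 0.9613
= 0.1103 - -7.594
= 7.7042


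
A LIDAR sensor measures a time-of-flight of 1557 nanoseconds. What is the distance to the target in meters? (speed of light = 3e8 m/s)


tof = 1557 ns = 1.557e-06 s
dist = c * tof / 2
= 3e8 * 1.557e-06 / 2
= 233.55 m


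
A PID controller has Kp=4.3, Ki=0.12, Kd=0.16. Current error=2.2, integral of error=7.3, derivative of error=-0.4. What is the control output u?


u = Kp*e + Ki*int(e) + Kd*de/dt
= 4.3*2.2 + 0.12*7.3 + 0.16*(-0.4)
= 9.46 + 0.876 + -0.064
= 10.272


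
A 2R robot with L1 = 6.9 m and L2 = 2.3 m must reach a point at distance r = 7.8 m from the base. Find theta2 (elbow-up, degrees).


cos(theta2) = (r^2 - L1^2 - L2^2) / (2*L1*L2)
cos(theta2) = (60.84 - 47.61 - 5.29) / 31.74
cos(theta2) = 0.250158
theta2 = 75.5132 degrees


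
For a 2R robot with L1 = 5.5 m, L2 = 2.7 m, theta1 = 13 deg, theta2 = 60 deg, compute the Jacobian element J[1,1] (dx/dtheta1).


J[1,1] = -L1*sin(t1) - L2*sin(t1+t2)
= -5.5*sin(13) - 2.7*sin(73)
= -3.8193


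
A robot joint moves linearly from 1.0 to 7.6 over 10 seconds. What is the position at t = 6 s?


s = t/T = 6/10 = 0.6
p(t) = p0 + (pf-p0)*s
= 1.0 + (7.6 - 1.0) * 0.6
= 4.96


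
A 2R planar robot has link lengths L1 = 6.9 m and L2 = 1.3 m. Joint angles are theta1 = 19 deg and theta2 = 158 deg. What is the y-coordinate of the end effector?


Convert angles to radians: theta1 = 0.3316, theta2 = 2.7576
y = L1*sin(theta1) + L2*sin(theta1+theta2)
y = 2.2464 + 0.068
y = 2.3145


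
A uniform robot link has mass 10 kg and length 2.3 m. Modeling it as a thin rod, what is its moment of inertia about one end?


I = (1/3) * m * L^2
= (1/3) * 10 * 2.3^2
= 0.333333 * 10 * 5.29
= 17.6333 kg*m^2


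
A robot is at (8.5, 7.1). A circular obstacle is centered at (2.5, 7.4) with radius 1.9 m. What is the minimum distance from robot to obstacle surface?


center_dist = sqrt((8.5-2.5)^2 + (7.1-7.4)^2)
= sqrt(36.0 + 0.09)
= 6.0075
min_dist = center_dist - radius = 6.0075 - 1.9 = 4.1075 m


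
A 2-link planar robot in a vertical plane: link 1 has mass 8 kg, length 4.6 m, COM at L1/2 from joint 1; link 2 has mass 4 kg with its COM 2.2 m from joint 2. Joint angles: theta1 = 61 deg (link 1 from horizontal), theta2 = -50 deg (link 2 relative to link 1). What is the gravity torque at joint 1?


Horizontal distance from joint 1 to link-1 COM:
  x_c1 = (L1/2)*cos(t1) = 2.3 * 0.4848 = 1.1151 m
Horizontal distance from joint 1 to link-2 COM:
  x_c2 = L1*cos(t1) + Lc2*cos(t1+t2)
       = 4.6*0.4848 + 2.2*0.9816 = 4.3897 m
tau1 = m1*g*x_c1 + m2*g*x_c2
     = 8*9.81*1.1151 + 4*9.81*4.3897
     = 87.5101 + 172.252
     = 259.7621 Nm


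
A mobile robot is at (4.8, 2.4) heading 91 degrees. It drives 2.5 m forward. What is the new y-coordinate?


y_new = y0 + d*sin(theta)
= 2.4 + 2.5*sin(91)
= 2.4 + 2.4996
= 4.8996


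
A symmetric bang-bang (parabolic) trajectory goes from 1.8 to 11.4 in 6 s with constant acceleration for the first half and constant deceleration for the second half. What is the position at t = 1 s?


Symmetric rest-to-rest: each phase covers (pf-p0)/2 in time T/2. 0.5*a*(T/2)^2 = (pf-p0)/2 => a = 4*(pf-p0)/T^2
a = 4*(11.4-1.8)/6^2 = 1.0667
t = 1 is in the acceleration phase (t <= T/2).
p = p0 + 0.5*a*t^2 = 1.8 + 0.5*1.0667*1^2
= 2.3333


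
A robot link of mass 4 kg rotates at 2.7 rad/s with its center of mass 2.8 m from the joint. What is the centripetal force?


F = m * omega^2 * r
= 4 * 2.7^2 * 2.8
= 4 * 7.29 * 2.8
= 81.648 N


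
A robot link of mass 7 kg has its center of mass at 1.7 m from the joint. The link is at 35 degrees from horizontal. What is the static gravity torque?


tau = m*g*L*cos(angle)
= 7 * 9.81 * 1.7 * cos(35 deg)
= 7 * 9.81 * 1.7 * 0.8192
= 95.627 Nm


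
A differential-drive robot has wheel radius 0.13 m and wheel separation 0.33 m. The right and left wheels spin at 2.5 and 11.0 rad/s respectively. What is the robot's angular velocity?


vR = r*wR = 0.13*2.5 = 0.325 m/s
vL = r*wL = 0.13*11.0 = 1.43 m/s
v = (vR+vL)/2 = 0.8775 m/s
omega = (vR-vL)/L = -3.3485 rad/s
angular velocity = -3.3485 rad/s


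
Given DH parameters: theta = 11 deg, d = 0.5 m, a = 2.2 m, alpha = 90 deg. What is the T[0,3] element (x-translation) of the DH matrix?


T[0,3] = a * cos(theta)
= 2.2 * cos(11 deg)
= 2.2 * 0.9816
= 2.1596


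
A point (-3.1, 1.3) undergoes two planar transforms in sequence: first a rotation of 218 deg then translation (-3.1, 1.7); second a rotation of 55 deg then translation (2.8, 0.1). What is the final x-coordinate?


After transform 1:
x1 = cos(218)*-3.1 - sin(218)*1.3 + -3.1 = 0.1432
y1 = sin(218)*-3.1 + cos(218)*1.3 + 1.7 = 2.5841
After transform 2:
x2 = cos(55)*0.1432 - sin(55)*2.5841 + 2.8
= 0.7653


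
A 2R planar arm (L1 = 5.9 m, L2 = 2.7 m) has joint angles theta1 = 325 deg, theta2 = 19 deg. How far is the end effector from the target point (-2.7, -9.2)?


End effector via forward kinematics:
x = L1*cos(t1) + L2*cos(t1+t2) = 7.4284
y = L1*sin(t1) + L2*sin(t1+t2) = -4.1283
Distance to target:
d = sqrt((-2.7 - 7.4284)^2 + (-9.2 - -4.1283)^2)
= sqrt(102.5846 + 25.7219)
= 11.3272 m


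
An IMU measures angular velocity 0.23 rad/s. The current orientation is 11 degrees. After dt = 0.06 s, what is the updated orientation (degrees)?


delta_theta = w * dt = 0.23 * 0.06 = 0.0138 rad
= 0.7907 deg
theta_new = 11 + 0.7907 = 11.7907 deg


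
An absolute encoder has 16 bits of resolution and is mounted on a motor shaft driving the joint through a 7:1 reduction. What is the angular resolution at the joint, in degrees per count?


counts = 2^16 = 65536
effective counts at joint = 65536 * 7 = 458752
resolution = 360 / 458752
= 7.8474e-04 deg/count


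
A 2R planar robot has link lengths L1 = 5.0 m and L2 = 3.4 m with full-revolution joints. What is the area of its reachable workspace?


r_max = L1 + L2 = 8.4 m
r_min = |L1 - L2| = 1.6 m
Area = pi*(r_max^2 - r_min^2)
= pi*(70.56 - 2.56)
= pi * 68.0
= 213.6283 m^2


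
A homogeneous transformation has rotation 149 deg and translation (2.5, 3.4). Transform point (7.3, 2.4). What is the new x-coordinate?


x' = cos(theta)*px - sin(theta)*py + tx
= -0.8572*7.3 - 0.515*2.4 + 2.5
= -4.9934


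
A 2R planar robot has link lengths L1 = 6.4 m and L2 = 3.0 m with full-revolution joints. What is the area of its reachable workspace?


r_max = L1 + L2 = 9.4 m
r_min = |L1 - L2| = 3.4 m
Area = pi*(r_max^2 - r_min^2)
= pi*(88.36 - 11.56)
= pi * 76.8
= 241.2743 m^2


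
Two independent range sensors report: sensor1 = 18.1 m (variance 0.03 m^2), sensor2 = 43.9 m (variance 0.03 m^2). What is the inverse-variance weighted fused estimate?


w1 = (1/var1) / (1/var1 + 1/var2)
   = 33.3333 / (33.3333 + 33.3333) = 0.5
w2 = 1 - w1 = 0.5
fused = w1*s1 + w2*s2 = 9.05 + 21.95
= 31.0 m


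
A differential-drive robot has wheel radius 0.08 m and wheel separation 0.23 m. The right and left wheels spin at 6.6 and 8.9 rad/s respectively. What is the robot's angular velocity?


vR = r*wR = 0.08*6.6 = 0.528 m/s
vL = r*wL = 0.08*8.9 = 0.712 m/s
v = (vR+vL)/2 = 0.62 m/s
omega = (vR-vL)/L = -0.8 rad/s
angular velocity = -0.8 rad/s


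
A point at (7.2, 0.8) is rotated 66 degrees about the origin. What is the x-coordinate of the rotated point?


x' = x*cos(theta) - y*sin(theta)
cos(66 deg) = 0.4067, sin(66 deg) = 0.9135
x' = 7.2 * 0.4067 - 0.8 * 0.9135
= 2.9285 - 0.7308
= 2.1977


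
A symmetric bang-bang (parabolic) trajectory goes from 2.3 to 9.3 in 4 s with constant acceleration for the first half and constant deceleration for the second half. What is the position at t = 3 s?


Symmetric rest-to-rest: each phase covers (pf-p0)/2 in time T/2. 0.5*a*(T/2)^2 = (pf-p0)/2 => a = 4*(pf-p0)/T^2
a = 4*(9.3-2.3)/4^2 = 1.75
t = 3 is in the deceleration phase (t > T/2).
p = pf - 0.5*a*(T-t)^2 = 9.3 - 0.5*1.75*1^2
= 8.425


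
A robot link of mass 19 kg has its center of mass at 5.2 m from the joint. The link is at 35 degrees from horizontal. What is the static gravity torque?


tau = m*g*L*cos(angle)
= 19 * 9.81 * 5.2 * cos(35 deg)
= 19 * 9.81 * 5.2 * 0.8192
= 793.9451 Nm


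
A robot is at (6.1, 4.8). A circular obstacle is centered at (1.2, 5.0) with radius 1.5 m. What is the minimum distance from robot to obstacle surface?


center_dist = sqrt((6.1-1.2)^2 + (4.8-5.0)^2)
= sqrt(24.01 + 0.04)
= 4.9041
min_dist = center_dist - radius = 4.9041 - 1.5 = 3.4041 m


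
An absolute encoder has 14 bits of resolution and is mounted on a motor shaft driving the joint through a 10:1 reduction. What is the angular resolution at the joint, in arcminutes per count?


counts = 2^14 = 16384
effective counts at joint = 16384 * 10 = 163840
resolution = 360*60 / 163840
= 0.1318 arcmin/count


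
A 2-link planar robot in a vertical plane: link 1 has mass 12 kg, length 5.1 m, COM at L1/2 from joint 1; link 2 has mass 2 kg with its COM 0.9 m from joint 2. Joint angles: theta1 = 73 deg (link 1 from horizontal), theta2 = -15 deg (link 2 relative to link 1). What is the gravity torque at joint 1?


Horizontal distance from joint 1 to link-1 COM:
  x_c1 = (L1/2)*cos(t1) = 2.55 * 0.2924 = 0.7455 m
Horizontal distance from joint 1 to link-2 COM:
  x_c2 = L1*cos(t1) + Lc2*cos(t1+t2)
       = 5.1*0.2924 + 0.9*0.5299 = 1.968 m
tau1 = m1*g*x_c1 + m2*g*x_c2
     = 12*9.81*0.7455 + 2*9.81*1.968
     = 87.7659 + 38.6126
     = 126.3785 Nm


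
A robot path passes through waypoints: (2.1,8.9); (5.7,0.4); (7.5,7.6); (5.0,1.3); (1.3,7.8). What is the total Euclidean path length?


Segment lengths:
  seg1 = sqrt((3.6)^2 + (-8.5)^2) = 9.2309
  seg2 = sqrt((1.8)^2 + (7.2)^2) = 7.4216
  seg3 = sqrt((-2.5)^2 + (-6.3)^2) = 6.7779
  seg4 = sqrt((-3.7)^2 + (6.5)^2) = 7.4793
Total = 30.9097


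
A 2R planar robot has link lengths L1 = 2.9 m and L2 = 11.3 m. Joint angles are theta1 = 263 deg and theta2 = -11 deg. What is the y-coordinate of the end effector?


Convert angles to radians: theta1 = 4.5902, theta2 = -0.192
y = L1*sin(theta1) + L2*sin(theta1+theta2)
y = -2.8784 + -10.7469
y = -13.6253


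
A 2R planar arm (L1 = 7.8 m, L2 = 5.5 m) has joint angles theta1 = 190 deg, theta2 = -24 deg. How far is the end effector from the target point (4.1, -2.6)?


End effector via forward kinematics:
x = L1*cos(t1) + L2*cos(t1+t2) = -13.0181
y = L1*sin(t1) + L2*sin(t1+t2) = -0.0239
Distance to target:
d = sqrt((4.1 - -13.0181)^2 + (-2.6 - -0.0239)^2)
= sqrt(293.0303 + 6.6364)
= 17.3109 m


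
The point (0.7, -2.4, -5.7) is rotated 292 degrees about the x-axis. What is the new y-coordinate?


Rotation about x-axis: y' = y*cos(theta) - z*sin(theta)
= -2.4 * 0.3746 - -5.7 * -0.9272
= -6.184


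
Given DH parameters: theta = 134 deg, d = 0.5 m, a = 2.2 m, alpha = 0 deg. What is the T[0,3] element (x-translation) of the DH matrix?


T[0,3] = a * cos(theta)
= 2.2 * cos(134 deg)
= 2.2 * -0.6947
= -1.5282


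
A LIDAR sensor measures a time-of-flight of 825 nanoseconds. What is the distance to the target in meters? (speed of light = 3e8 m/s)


tof = 825 ns = 8.25e-07 s
dist = c * tof / 2
= 3e8 * 8.25e-07 / 2
= 123.75 m


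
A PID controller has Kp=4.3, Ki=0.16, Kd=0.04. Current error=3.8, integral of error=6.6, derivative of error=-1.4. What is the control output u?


u = Kp*e + Ki*int(e) + Kd*de/dt
= 4.3*3.8 + 0.16*6.6 + 0.04*(-1.4)
= 16.34 + 1.056 + -0.056
= 17.34


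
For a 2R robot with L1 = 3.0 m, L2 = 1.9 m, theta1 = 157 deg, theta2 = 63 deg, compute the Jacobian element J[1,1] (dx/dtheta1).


J[1,1] = -L1*sin(t1) - L2*sin(t1+t2)
= -3.0*sin(157) - 1.9*sin(220)
= 0.0491


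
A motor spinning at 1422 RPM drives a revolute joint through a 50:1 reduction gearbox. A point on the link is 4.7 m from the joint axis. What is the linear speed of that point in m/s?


omega_motor = 1422 * 2*pi/60 = 148.9115 rad/s
omega_joint = omega_motor / 50 = 2.9782 rad/s
v = omega_joint * r = 2.9782 * 4.7
= 13.9977 m/s


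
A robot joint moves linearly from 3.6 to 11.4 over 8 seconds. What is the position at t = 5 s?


s = t/T = 5/8 = 0.625
p(t) = p0 + (pf-p0)*s
= 3.6 + (11.4 - 3.6) * 0.625
= 8.475
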